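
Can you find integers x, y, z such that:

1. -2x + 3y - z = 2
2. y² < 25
Yes

Take x = 0, y = 1, z = 1. Substituting into each constraint:
  (1) -2(0) + 3(1) + (-1) = 2 ✓
  (2) y² = (1)² = 1, and 1 < 25 ✓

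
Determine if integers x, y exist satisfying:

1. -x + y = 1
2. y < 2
Yes

Take x = 0, y = 1. Substituting into each constraint:
  (1) 0 + 1 = 1 ✓
  (2) 1 < 2 ✓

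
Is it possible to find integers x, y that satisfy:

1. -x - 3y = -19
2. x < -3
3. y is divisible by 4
Yes

Take x = -5, y = 8. Substituting into each constraint:
  (1) 5 - 3(8) = -19 ✓
  (2) -5 < -3 ✓
  (3) 8 = 4 × 2, remainder 0 ✓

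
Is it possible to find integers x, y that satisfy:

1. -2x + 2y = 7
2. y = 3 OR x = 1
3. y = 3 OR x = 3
No

Even the single constraint (-2x + 2y = 7) is infeasible over the integers.

  - -2x + 2y = 7: every term on the left is divisible by 2, so the LHS ≡ 0 (mod 2), but the RHS 7 is not — no integer solution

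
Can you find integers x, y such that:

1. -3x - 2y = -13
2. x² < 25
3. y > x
Yes

Take x = 1, y = 5. Substituting into each constraint:
  (1) -3(1) - 2(5) = -13 ✓
  (2) x² = (1)² = 1, and 1 < 25 ✓
  (3) 5 > 1 ✓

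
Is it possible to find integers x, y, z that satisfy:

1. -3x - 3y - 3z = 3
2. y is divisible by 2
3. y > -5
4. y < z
Yes

Take x = -2, y = 0, z = 1. Substituting into each constraint:
  (1) -3(-2) - 3(0) - 3(1) = 3 ✓
  (2) 0 = 2 × 0, remainder 0 ✓
  (3) 0 > -5 ✓
  (4) 0 < 1 ✓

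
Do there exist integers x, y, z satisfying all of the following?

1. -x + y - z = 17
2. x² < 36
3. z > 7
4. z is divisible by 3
Yes

Take x = 2, y = 28, z = 9. Substituting into each constraint:
  (1) (-2) + 28 + (-9) = 17 ✓
  (2) x² = (2)² = 4, and 4 < 36 ✓
  (3) 9 > 7 ✓
  (4) 9 = 3 × 3, remainder 0 ✓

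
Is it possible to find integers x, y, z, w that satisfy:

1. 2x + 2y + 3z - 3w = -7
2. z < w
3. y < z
Yes

Take x = -2, y = 0, z = 1, w = 2. Substituting into each constraint:
  (1) 2(-2) + 2(0) + 3(1) - 3(2) = -7 ✓
  (2) 1 < 2 ✓
  (3) 0 < 1 ✓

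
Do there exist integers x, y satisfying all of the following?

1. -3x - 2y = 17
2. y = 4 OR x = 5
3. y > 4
No

The full constraint system is jointly infeasible over the integers. Each constraint and what it forces:

  - -3x - 2y = 17: is a linear equation tying the variables together
  - y = 4 OR x = 5: forces a choice: either y = 4 or x = 5
  - y > 4: bounds one variable relative to a constant

Split on the disjunction (y = 4 OR x = 5):
  • If y = 4: this contradicts the bound y ≥ 5.
  • If x = 5: the equation forces y = -16, which contradicts the bound y ≥ 5.
Both branches are infeasible, so the system has no integer solution.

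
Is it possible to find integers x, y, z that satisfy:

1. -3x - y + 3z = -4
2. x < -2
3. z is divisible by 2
Yes

Take x = -3, y = 13, z = 0. Substituting into each constraint:
  (1) -3(-3) + (-13) + 3(0) = -4 ✓
  (2) -3 < -2 ✓
  (3) 0 = 2 × 0, remainder 0 ✓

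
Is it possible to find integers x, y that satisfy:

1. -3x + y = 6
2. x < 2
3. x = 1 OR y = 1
Yes

Take x = 1, y = 9. Substituting into each constraint:
  (1) -3(1) + 9 = 6 ✓
  (2) 1 < 2 ✓
  (3) x = 1, target 1 ✓ (first branch holds)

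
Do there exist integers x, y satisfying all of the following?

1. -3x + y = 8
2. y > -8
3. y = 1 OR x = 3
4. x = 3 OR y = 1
Yes

Take x = 3, y = 17. Substituting into each constraint:
  (1) -3(3) + 17 = 8 ✓
  (2) 17 > -8 ✓
  (3) x = 3, target 3 ✓ (second branch holds)
  (4) x = 3, target 3 ✓ (first branch holds)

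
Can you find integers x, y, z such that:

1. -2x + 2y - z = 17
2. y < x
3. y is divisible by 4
Yes

Take x = 1, y = 0, z = -19. Substituting into each constraint:
  (1) -2(1) + 2(0) + 19 = 17 ✓
  (2) 0 < 1 ✓
  (3) 0 = 4 × 0, remainder 0 ✓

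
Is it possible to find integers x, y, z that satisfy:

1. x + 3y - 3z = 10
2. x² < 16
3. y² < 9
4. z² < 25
Yes

Take x = -2, y = 0, z = -4. Substituting into each constraint:
  (1) (-2) + 3(0) - 3(-4) = 10 ✓
  (2) x² = (-2)² = 4, and 4 < 16 ✓
  (3) y² = (0)² = 0, and 0 < 9 ✓
  (4) z² = (-4)² = 16, and 16 < 25 ✓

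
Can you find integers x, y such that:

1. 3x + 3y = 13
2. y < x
No

Even the single constraint (3x + 3y = 13) is infeasible over the integers.

  - 3x + 3y = 13: every term on the left is divisible by 3, so the LHS ≡ 0 (mod 3), but the RHS 13 is not — no integer solution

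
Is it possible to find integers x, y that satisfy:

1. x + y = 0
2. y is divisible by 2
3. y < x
Yes

Take x = 2, y = -2. Substituting into each constraint:
  (1) 2 + (-2) = 0 ✓
  (2) -2 = 2 × -1, remainder 0 ✓
  (3) -2 < 2 ✓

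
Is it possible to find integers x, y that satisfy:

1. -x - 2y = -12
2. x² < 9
Yes

Take x = 0, y = 6. Substituting into each constraint:
  (1) 0 - 2(6) = -12 ✓
  (2) x² = (0)² = 0, and 0 < 9 ✓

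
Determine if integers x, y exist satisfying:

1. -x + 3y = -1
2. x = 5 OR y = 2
Yes

Take x = 7, y = 2. Substituting into each constraint:
  (1) (-7) + 3(2) = -1 ✓
  (2) y = 2, target 2 ✓ (second branch holds)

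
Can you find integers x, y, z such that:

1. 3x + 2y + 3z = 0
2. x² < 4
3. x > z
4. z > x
No

A contradictory subset is {x > z, z > x}. No integer assignment can satisfy these jointly:

  - x > z: bounds one variable relative to another variable
  - z > x: bounds one variable relative to another variable

Direct contradiction: x > z and z > x cannot both hold.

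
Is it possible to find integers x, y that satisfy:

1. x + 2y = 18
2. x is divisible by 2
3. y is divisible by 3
Yes

Take x = 0, y = 9. Substituting into each constraint:
  (1) 0 + 2(9) = 18 ✓
  (2) 0 = 2 × 0, remainder 0 ✓
  (3) 9 = 3 × 3, remainder 0 ✓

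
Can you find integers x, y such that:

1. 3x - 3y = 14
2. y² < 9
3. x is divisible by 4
No

Even the single constraint (3x - 3y = 14) is infeasible over the integers.

  - 3x - 3y = 14: every term on the left is divisible by 3, so the LHS ≡ 0 (mod 3), but the RHS 14 is not — no integer solution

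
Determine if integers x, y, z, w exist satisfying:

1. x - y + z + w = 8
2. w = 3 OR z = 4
Yes

Take x = 0, y = 0, z = 4, w = 4. Substituting into each constraint:
  (1) 0 + 0 + 4 + 4 = 8 ✓
  (2) z = 4, target 4 ✓ (second branch holds)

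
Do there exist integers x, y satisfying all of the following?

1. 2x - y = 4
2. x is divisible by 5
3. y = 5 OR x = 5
Yes

Take x = 5, y = 6. Substituting into each constraint:
  (1) 2(5) + (-6) = 4 ✓
  (2) 5 = 5 × 1, remainder 0 ✓
  (3) x = 5, target 5 ✓ (second branch holds)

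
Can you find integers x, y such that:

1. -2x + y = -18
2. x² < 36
Yes

Take x = 0, y = -18. Substituting into each constraint:
  (1) -2(0) + (-18) = -18 ✓
  (2) x² = (0)² = 0, and 0 < 36 ✓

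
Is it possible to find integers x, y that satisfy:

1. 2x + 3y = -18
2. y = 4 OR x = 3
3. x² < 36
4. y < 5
Yes

Take x = 3, y = -8. Substituting into each constraint:
  (1) 2(3) + 3(-8) = -18 ✓
  (2) x = 3, target 3 ✓ (second branch holds)
  (3) x² = (3)² = 9, and 9 < 36 ✓
  (4) -8 < 5 ✓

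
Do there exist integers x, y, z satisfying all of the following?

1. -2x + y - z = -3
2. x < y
Yes

Take x = 0, y = 1, z = 4. Substituting into each constraint:
  (1) -2(0) + 1 + (-4) = -3 ✓
  (2) 0 < 1 ✓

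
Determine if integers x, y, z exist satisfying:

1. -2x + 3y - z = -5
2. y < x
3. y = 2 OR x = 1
Yes

Take x = 3, y = 2, z = 5. Substituting into each constraint:
  (1) -2(3) + 3(2) + (-5) = -5 ✓
  (2) 2 < 3 ✓
  (3) y = 2, target 2 ✓ (first branch holds)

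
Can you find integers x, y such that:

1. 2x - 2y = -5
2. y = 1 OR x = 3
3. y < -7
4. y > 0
No

Even the single constraint (2x - 2y = -5) is infeasible over the integers.

  - 2x - 2y = -5: every term on the left is divisible by 2, so the LHS ≡ 0 (mod 2), but the RHS -5 is not — no integer solution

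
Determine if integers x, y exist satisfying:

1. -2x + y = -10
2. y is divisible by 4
Yes

Take x = 5, y = 0. Substituting into each constraint:
  (1) -2(5) + 0 = -10 ✓
  (2) 0 = 4 × 0, remainder 0 ✓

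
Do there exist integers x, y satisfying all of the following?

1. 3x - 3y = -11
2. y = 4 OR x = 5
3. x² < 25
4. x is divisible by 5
No

Even the single constraint (3x - 3y = -11) is infeasible over the integers.

  - 3x - 3y = -11: every term on the left is divisible by 3, so the LHS ≡ 0 (mod 3), but the RHS -11 is not — no integer solution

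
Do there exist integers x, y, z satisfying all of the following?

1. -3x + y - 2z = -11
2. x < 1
Yes

Take x = 0, y = -11, z = 0. Substituting into each constraint:
  (1) -3(0) + (-11) - 2(0) = -11 ✓
  (2) 0 < 1 ✓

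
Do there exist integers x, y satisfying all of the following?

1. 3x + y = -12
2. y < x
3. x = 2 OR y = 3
Yes

Take x = 2, y = -18. Substituting into each constraint:
  (1) 3(2) + (-18) = -12 ✓
  (2) -18 < 2 ✓
  (3) x = 2, target 2 ✓ (first branch holds)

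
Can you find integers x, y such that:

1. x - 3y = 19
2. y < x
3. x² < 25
Yes

Take x = -2, y = -7. Substituting into each constraint:
  (1) (-2) - 3(-7) = 19 ✓
  (2) -7 < -2 ✓
  (3) x² = (-2)² = 4, and 4 < 25 ✓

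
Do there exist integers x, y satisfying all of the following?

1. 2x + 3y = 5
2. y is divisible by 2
No

The full constraint system is jointly infeasible over the integers. Each constraint and what it forces:

  - 2x + 3y = 5: is a linear equation tying the variables together
  - y is divisible by 2: restricts y to multiples of 2

Modular obstruction: writing y = 2y', every remaining term of the linear equation is divisible by 2, so the left side is ≡ 0 (mod 2); but the right side 5 ≡ 1 (mod 2). No integers can satisfy it.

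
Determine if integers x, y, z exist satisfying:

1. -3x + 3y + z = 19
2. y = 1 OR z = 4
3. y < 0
Yes

Take x = -6, y = -1, z = 4. Substituting into each constraint:
  (1) -3(-6) + 3(-1) + 4 = 19 ✓
  (2) z = 4, target 4 ✓ (second branch holds)
  (3) -1 < 0 ✓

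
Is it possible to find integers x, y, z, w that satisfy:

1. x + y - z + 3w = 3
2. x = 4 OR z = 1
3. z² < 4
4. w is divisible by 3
Yes

Take x = 3, y = 1, z = 1, w = 0. Substituting into each constraint:
  (1) 3 + 1 + (-1) + 3(0) = 3 ✓
  (2) z = 1, target 1 ✓ (second branch holds)
  (3) z² = (1)² = 1, and 1 < 4 ✓
  (4) 0 = 3 × 0, remainder 0 ✓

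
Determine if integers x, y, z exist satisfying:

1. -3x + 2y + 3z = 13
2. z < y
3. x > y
Yes

Take x = 12, y = 11, z = 9. Substituting into each constraint:
  (1) -3(12) + 2(11) + 3(9) = 13 ✓
  (2) 9 < 11 ✓
  (3) 12 > 11 ✓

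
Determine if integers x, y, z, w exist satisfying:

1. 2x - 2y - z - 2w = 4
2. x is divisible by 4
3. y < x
Yes

Take x = 0, y = -1, z = -2, w = 0. Substituting into each constraint:
  (1) 2(0) - 2(-1) + 2 - 2(0) = 4 ✓
  (2) 0 = 4 × 0, remainder 0 ✓
  (3) -1 < 0 ✓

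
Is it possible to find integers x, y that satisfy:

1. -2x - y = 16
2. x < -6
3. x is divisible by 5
Yes

Take x = -10, y = 4. Substituting into each constraint:
  (1) -2(-10) + (-4) = 16 ✓
  (2) -10 < -6 ✓
  (3) -10 = 5 × -2, remainder 0 ✓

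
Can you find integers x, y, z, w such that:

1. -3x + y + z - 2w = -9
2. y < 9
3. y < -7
Yes

Take x = 0, y = -8, z = -1, w = 0. Substituting into each constraint:
  (1) -3(0) + (-8) + (-1) - 2(0) = -9 ✓
  (2) -8 < 9 ✓
  (3) -8 < -7 ✓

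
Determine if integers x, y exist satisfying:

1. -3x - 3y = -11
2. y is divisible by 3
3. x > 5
No

Even the single constraint (-3x - 3y = -11) is infeasible over the integers.

  - -3x - 3y = -11: every term on the left is divisible by 3, so the LHS ≡ 0 (mod 3), but the RHS -11 is not — no integer solution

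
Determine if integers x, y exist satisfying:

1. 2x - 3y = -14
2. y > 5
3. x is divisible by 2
Yes

Take x = 2, y = 6. Substituting into each constraint:
  (1) 2(2) - 3(6) = -14 ✓
  (2) 6 > 5 ✓
  (3) 2 = 2 × 1, remainder 0 ✓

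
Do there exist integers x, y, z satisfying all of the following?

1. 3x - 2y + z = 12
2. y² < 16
Yes

Take x = 0, y = 0, z = 12. Substituting into each constraint:
  (1) 3(0) - 2(0) + 12 = 12 ✓
  (2) y² = (0)² = 0, and 0 < 16 ✓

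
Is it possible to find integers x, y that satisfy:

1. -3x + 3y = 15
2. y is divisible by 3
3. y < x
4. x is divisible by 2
No

A contradictory subset is {-3x + 3y = 15, y < x}. No integer assignment can satisfy these jointly:

  - -3x + 3y = 15: is a linear equation tying the variables together
  - y < x: bounds one variable relative to another variable

From the equation, x − y = -5, i.e. x − y = -5; but x > y requires x − y ≥ 1. Contradiction.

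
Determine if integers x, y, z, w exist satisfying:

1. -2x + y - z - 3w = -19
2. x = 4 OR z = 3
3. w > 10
Yes

Take x = -9, y = -1, z = 3, w = 11. Substituting into each constraint:
  (1) -2(-9) + (-1) + (-3) - 3(11) = -19 ✓
  (2) z = 3, target 3 ✓ (second branch holds)
  (3) 11 > 10 ✓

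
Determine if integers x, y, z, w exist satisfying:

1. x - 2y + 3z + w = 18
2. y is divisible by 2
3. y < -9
Yes

Take x = 0, y = -10, z = 0, w = -2. Substituting into each constraint:
  (1) 0 - 2(-10) + 3(0) + (-2) = 18 ✓
  (2) -10 = 2 × -5, remainder 0 ✓
  (3) -10 < -9 ✓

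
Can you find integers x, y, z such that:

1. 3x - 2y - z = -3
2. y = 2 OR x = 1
Yes

Take x = 1, y = 0, z = 6. Substituting into each constraint:
  (1) 3(1) - 2(0) + (-6) = -3 ✓
  (2) x = 1, target 1 ✓ (second branch holds)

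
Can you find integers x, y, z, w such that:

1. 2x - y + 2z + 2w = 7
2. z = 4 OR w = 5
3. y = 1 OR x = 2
Yes

Take x = 2, y = 7, z = 0, w = 5. Substituting into each constraint:
  (1) 2(2) + (-7) + 2(0) + 2(5) = 7 ✓
  (2) w = 5, target 5 ✓ (second branch holds)
  (3) x = 2, target 2 ✓ (second branch holds)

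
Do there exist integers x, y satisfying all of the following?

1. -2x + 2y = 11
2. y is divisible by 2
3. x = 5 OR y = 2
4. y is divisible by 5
No

Even the single constraint (-2x + 2y = 11) is infeasible over the integers.

  - -2x + 2y = 11: every term on the left is divisible by 2, so the LHS ≡ 0 (mod 2), but the RHS 11 is not — no integer solution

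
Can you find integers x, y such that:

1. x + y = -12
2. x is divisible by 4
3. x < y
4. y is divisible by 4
Yes

Take x = -12, y = 0. Substituting into each constraint:
  (1) (-12) + 0 = -12 ✓
  (2) -12 = 4 × -3, remainder 0 ✓
  (3) -12 < 0 ✓
  (4) 0 = 4 × 0, remainder 0 ✓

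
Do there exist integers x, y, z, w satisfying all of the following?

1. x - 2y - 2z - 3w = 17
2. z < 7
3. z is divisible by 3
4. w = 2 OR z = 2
Yes

Take x = 1, y = -14, z = 3, w = 2. Substituting into each constraint:
  (1) 1 - 2(-14) - 2(3) - 3(2) = 17 ✓
  (2) 3 < 7 ✓
  (3) 3 = 3 × 1, remainder 0 ✓
  (4) w = 2, target 2 ✓ (first branch holds)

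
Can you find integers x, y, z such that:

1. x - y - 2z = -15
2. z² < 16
Yes

Take x = -15, y = 0, z = 0. Substituting into each constraint:
  (1) (-15) + 0 - 2(0) = -15 ✓
  (2) z² = (0)² = 0, and 0 < 16 ✓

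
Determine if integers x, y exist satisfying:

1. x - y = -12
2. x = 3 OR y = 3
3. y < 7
Yes

Take x = -9, y = 3. Substituting into each constraint:
  (1) (-9) + (-3) = -12 ✓
  (2) y = 3, target 3 ✓ (second branch holds)
  (3) 3 < 7 ✓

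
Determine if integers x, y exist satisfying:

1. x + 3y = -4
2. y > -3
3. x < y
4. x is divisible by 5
Yes

Take x = -10, y = 2. Substituting into each constraint:
  (1) (-10) + 3(2) = -4 ✓
  (2) 2 > -3 ✓
  (3) -10 < 2 ✓
  (4) -10 = 5 × -2, remainder 0 ✓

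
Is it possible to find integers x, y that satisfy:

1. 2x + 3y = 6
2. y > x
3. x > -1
Yes

Take x = 0, y = 2. Substituting into each constraint:
  (1) 2(0) + 3(2) = 6 ✓
  (2) 2 > 0 ✓
  (3) 0 > -1 ✓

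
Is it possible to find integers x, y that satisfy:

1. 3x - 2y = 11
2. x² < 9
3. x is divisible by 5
No

The full constraint system is jointly infeasible over the integers. Each constraint and what it forces:

  - 3x - 2y = 11: is a linear equation tying the variables together
  - x² < 9: restricts x to |x| ≤ 2
  - x is divisible by 5: restricts x to multiples of 5

The bounds confine x to {0} with 5 | x. For each value, substitute into the equation:
  • x = 0: the equation gives -2y = 11, so y would not be an integer.
Every case fails, so no integer solution exists.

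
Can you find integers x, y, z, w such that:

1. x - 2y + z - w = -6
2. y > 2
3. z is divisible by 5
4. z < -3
Yes

Take x = 0, y = 3, z = -5, w = -5. Substituting into each constraint:
  (1) 0 - 2(3) + (-5) + 5 = -6 ✓
  (2) 3 > 2 ✓
  (3) -5 = 5 × -1, remainder 0 ✓
  (4) -5 < -3 ✓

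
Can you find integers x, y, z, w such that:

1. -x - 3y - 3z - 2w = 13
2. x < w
Yes

Take x = 0, y = 0, z = -5, w = 1. Substituting into each constraint:
  (1) 0 - 3(0) - 3(-5) - 2(1) = 13 ✓
  (2) 0 < 1 ✓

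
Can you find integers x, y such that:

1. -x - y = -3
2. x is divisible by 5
Yes

Take x = 0, y = 3. Substituting into each constraint:
  (1) 0 + (-3) = -3 ✓
  (2) 0 = 5 × 0, remainder 0 ✓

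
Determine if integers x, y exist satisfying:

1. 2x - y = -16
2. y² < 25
Yes

Take x = -8, y = 0. Substituting into each constraint:
  (1) 2(-8) + 0 = -16 ✓
  (2) y² = (0)² = 0, and 0 < 25 ✓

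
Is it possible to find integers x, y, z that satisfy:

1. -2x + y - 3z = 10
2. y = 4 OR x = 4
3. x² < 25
Yes

Take x = 4, y = 3, z = -5. Substituting into each constraint:
  (1) -2(4) + 3 - 3(-5) = 10 ✓
  (2) x = 4, target 4 ✓ (second branch holds)
  (3) x² = (4)² = 16, and 16 < 25 ✓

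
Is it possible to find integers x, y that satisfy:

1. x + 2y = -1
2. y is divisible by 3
Yes

Take x = -1, y = 0. Substituting into each constraint:
  (1) (-1) + 2(0) = -1 ✓
  (2) 0 = 3 × 0, remainder 0 ✓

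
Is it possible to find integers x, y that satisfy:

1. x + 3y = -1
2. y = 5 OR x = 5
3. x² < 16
No

The full constraint system is jointly infeasible over the integers. Each constraint and what it forces:

  - x + 3y = -1: is a linear equation tying the variables together
  - y = 5 OR x = 5: forces a choice: either y = 5 or x = 5
  - x² < 16: restricts x to |x| ≤ 3

Split on the disjunction (y = 5 OR x = 5):
  • If y = 5: the equation forces x = -16, but x² < 16 requires |x| ≤ 3.
  • If x = 5: this contradicts x² < 16, which requires |x| ≤ 3.
Both branches are infeasible, so the system has no integer solution.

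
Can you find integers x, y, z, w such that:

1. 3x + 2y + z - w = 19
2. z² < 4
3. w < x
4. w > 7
Yes

Take x = 9, y = 0, z = 0, w = 8. Substituting into each constraint:
  (1) 3(9) + 2(0) + 0 + (-8) = 19 ✓
  (2) z² = (0)² = 0, and 0 < 4 ✓
  (3) 8 < 9 ✓
  (4) 8 > 7 ✓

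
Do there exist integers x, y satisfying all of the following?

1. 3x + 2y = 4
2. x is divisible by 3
Yes

Take x = 0, y = 2. Substituting into each constraint:
  (1) 3(0) + 2(2) = 4 ✓
  (2) 0 = 3 × 0, remainder 0 ✓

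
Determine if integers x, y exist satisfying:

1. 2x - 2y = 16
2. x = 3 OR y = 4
Yes

Take x = 3, y = -5. Substituting into each constraint:
  (1) 2(3) - 2(-5) = 16 ✓
  (2) x = 3, target 3 ✓ (first branch holds)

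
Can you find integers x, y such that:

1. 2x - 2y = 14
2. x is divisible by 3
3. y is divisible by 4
Yes

Take x = 3, y = -4. Substituting into each constraint:
  (1) 2(3) - 2(-4) = 14 ✓
  (2) 3 = 3 × 1, remainder 0 ✓
  (3) -4 = 4 × -1, remainder 0 ✓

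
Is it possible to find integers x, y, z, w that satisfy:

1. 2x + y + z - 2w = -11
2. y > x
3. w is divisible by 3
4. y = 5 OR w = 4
Yes

Take x = 4, y = 5, z = -12, w = 6. Substituting into each constraint:
  (1) 2(4) + 5 + (-12) - 2(6) = -11 ✓
  (2) 5 > 4 ✓
  (3) 6 = 3 × 2, remainder 0 ✓
  (4) y = 5, target 5 ✓ (first branch holds)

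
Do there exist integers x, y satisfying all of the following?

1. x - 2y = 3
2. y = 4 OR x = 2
Yes

Take x = 11, y = 4. Substituting into each constraint:
  (1) 11 - 2(4) = 3 ✓
  (2) y = 4, target 4 ✓ (first branch holds)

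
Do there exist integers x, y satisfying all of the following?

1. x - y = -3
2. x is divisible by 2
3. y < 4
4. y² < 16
Yes

Take x = 0, y = 3. Substituting into each constraint:
  (1) 0 + (-3) = -3 ✓
  (2) 0 = 2 × 0, remainder 0 ✓
  (3) 3 < 4 ✓
  (4) y² = (3)² = 9, and 9 < 16 ✓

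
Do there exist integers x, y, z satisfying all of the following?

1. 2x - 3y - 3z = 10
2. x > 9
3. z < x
Yes

Take x = 11, y = 4, z = 0. Substituting into each constraint:
  (1) 2(11) - 3(4) - 3(0) = 10 ✓
  (2) 11 > 9 ✓
  (3) 0 < 11 ✓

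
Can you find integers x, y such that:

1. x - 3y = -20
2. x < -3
Yes

Take x = -20, y = 0. Substituting into each constraint:
  (1) (-20) - 3(0) = -20 ✓
  (2) -20 < -3 ✓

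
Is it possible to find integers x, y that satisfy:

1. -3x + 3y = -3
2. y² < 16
Yes

Take x = 0, y = -1. Substituting into each constraint:
  (1) -3(0) + 3(-1) = -3 ✓
  (2) y² = (-1)² = 1, and 1 < 16 ✓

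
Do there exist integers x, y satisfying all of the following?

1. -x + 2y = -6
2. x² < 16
Yes

Take x = 0, y = -3. Substituting into each constraint:
  (1) 0 + 2(-3) = -6 ✓
  (2) x² = (0)² = 0, and 0 < 16 ✓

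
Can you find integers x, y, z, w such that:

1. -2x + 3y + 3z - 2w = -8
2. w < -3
Yes

Take x = 0, y = 0, z = -6, w = -5. Substituting into each constraint:
  (1) -2(0) + 3(0) + 3(-6) - 2(-5) = -8 ✓
  (2) -5 < -3 ✓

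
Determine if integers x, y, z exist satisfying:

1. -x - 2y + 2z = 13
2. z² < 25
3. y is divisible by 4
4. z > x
Yes

Take x = -5, y = -8, z = -4. Substituting into each constraint:
  (1) 5 - 2(-8) + 2(-4) = 13 ✓
  (2) z² = (-4)² = 16, and 16 < 25 ✓
  (3) -8 = 4 × -2, remainder 0 ✓
  (4) -4 > -5 ✓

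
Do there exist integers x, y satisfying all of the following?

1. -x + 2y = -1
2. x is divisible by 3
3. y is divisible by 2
Yes

Take x = -3, y = -2. Substituting into each constraint:
  (1) 3 + 2(-2) = -1 ✓
  (2) -3 = 3 × -1, remainder 0 ✓
  (3) -2 = 2 × -1, remainder 0 ✓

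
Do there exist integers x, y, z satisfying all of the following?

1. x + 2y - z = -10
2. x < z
Yes

Take x = -2, y = -4, z = 0. Substituting into each constraint:
  (1) (-2) + 2(-4) + 0 = -10 ✓
  (2) -2 < 0 ✓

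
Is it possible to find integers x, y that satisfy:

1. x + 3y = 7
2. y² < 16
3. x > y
Yes

Take x = 4, y = 1. Substituting into each constraint:
  (1) 4 + 3(1) = 7 ✓
  (2) y² = (1)² = 1, and 1 < 16 ✓
  (3) 4 > 1 ✓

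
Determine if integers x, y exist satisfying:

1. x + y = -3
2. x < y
Yes

Take x = -2, y = -1. Substituting into each constraint:
  (1) (-2) + (-1) = -3 ✓
  (2) -2 < -1 ✓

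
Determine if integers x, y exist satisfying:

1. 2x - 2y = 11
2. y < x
No

Even the single constraint (2x - 2y = 11) is infeasible over the integers.

  - 2x - 2y = 11: every term on the left is divisible by 2, so the LHS ≡ 0 (mod 2), but the RHS 11 is not — no integer solution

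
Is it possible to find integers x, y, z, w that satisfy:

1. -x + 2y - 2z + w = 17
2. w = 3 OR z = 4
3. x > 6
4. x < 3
No

A contradictory subset is {x > 6, x < 3}. No integer assignment can satisfy these jointly:

  - x > 6: bounds one variable relative to a constant
  - x < 3: bounds one variable relative to a constant

Direct contradiction: the bounds on x require x ≥ 7 and x ≤ 2 simultaneously, which is empty.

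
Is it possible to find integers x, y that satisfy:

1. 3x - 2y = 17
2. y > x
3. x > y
No

A contradictory subset is {y > x, x > y}. No integer assignment can satisfy these jointly:

  - y > x: bounds one variable relative to another variable
  - x > y: bounds one variable relative to another variable

Direct contradiction: y > x and x > y cannot both hold.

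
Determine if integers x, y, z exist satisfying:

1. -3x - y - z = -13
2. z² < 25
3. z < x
Yes

Take x = 0, y = 14, z = -1. Substituting into each constraint:
  (1) -3(0) + (-14) + 1 = -13 ✓
  (2) z² = (-1)² = 1, and 1 < 25 ✓
  (3) -1 < 0 ✓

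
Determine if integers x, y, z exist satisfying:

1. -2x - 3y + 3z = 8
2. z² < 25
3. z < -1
Yes

Take x = -7, y = 0, z = -2. Substituting into each constraint:
  (1) -2(-7) - 3(0) + 3(-2) = 8 ✓
  (2) z² = (-2)² = 4, and 4 < 25 ✓
  (3) -2 < -1 ✓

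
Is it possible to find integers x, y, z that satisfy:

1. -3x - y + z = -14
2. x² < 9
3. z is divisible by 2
Yes

Take x = 0, y = 14, z = 0. Substituting into each constraint:
  (1) -3(0) + (-14) + 0 = -14 ✓
  (2) x² = (0)² = 0, and 0 < 9 ✓
  (3) 0 = 2 × 0, remainder 0 ✓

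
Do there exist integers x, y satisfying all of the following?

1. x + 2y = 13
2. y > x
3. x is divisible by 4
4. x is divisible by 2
No

A contradictory subset is {x + 2y = 13, x is divisible by 4}. No integer assignment can satisfy these jointly:

  - x + 2y = 13: is a linear equation tying the variables together
  - x is divisible by 4: restricts x to multiples of 4

Modular obstruction: writing x = 4x', every remaining term of the linear equation is divisible by 2, so the left side is ≡ 0 (mod 2); but the right side 13 ≡ 1 (mod 2). No integers can satisfy it.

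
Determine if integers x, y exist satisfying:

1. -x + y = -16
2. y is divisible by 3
Yes

Take x = 16, y = 0. Substituting into each constraint:
  (1) (-16) + 0 = -16 ✓
  (2) 0 = 3 × 0, remainder 0 ✓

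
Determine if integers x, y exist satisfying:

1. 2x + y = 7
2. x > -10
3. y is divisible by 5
Yes

Take x = 6, y = -5. Substituting into each constraint:
  (1) 2(6) + (-5) = 7 ✓
  (2) 6 > -10 ✓
  (3) -5 = 5 × -1, remainder 0 ✓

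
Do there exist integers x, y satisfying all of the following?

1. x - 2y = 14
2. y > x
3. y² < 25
No

The full constraint system is jointly infeasible over the integers. Each constraint and what it forces:

  - x - 2y = 14: is a linear equation tying the variables together
  - y > x: bounds one variable relative to another variable
  - y² < 25: restricts y to |y| ≤ 4

Propagating the comparison: x < y and y ≤ 4 give x ≤ 3. Range argument: with x ∈ [−∞, 3], y ∈ [-4, 4], the left side of the equation is at most 11, but the right side is 14 > 11. No integer solution exists.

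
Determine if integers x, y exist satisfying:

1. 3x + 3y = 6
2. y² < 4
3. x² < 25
Yes

Take x = 2, y = 0. Substituting into each constraint:
  (1) 3(2) + 3(0) = 6 ✓
  (2) y² = (0)² = 0, and 0 < 4 ✓
  (3) x² = (2)² = 4, and 4 < 25 ✓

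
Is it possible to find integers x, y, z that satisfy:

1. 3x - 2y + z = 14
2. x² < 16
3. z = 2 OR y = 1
Yes

Take x = 0, y = 1, z = 16. Substituting into each constraint:
  (1) 3(0) - 2(1) + 16 = 14 ✓
  (2) x² = (0)² = 0, and 0 < 16 ✓
  (3) y = 1, target 1 ✓ (second branch holds)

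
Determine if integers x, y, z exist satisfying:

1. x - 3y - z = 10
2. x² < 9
Yes

Take x = 0, y = 0, z = -10. Substituting into each constraint:
  (1) 0 - 3(0) + 10 = 10 ✓
  (2) x² = (0)² = 0, and 0 < 9 ✓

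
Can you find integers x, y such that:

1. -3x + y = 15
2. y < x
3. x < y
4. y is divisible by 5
No

A contradictory subset is {y < x, x < y}. No integer assignment can satisfy these jointly:

  - y < x: bounds one variable relative to another variable
  - x < y: bounds one variable relative to another variable

Direct contradiction: x > y and y > x cannot both hold.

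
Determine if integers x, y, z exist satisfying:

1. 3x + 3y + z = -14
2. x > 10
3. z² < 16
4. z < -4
No

A contradictory subset is {z² < 16, z < -4}. No integer assignment can satisfy these jointly:

  - z² < 16: restricts z to |z| ≤ 3
  - z < -4: bounds one variable relative to a constant

Direct contradiction: the bounds on z require z ≥ -3 and z ≤ -5 simultaneously, which is empty.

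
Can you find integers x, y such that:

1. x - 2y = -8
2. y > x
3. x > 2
Yes

Take x = 4, y = 6. Substituting into each constraint:
  (1) 4 - 2(6) = -8 ✓
  (2) 6 > 4 ✓
  (3) 4 > 2 ✓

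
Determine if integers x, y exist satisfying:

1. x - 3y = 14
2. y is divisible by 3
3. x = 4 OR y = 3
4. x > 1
Yes

Take x = 23, y = 3. Substituting into each constraint:
  (1) 23 - 3(3) = 14 ✓
  (2) 3 = 3 × 1, remainder 0 ✓
  (3) y = 3, target 3 ✓ (second branch holds)
  (4) 23 > 1 ✓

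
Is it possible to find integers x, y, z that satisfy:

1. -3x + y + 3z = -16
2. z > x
Yes

Take x = 0, y = -19, z = 1. Substituting into each constraint:
  (1) -3(0) + (-19) + 3(1) = -16 ✓
  (2) 1 > 0 ✓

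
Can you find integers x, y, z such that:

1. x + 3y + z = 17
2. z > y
Yes

Take x = 16, y = 0, z = 1. Substituting into each constraint:
  (1) 16 + 3(0) + 1 = 17 ✓
  (2) 1 > 0 ✓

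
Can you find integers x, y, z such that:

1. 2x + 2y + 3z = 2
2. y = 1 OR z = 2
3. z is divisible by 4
Yes

Take x = -6, y = 1, z = 4. Substituting into each constraint:
  (1) 2(-6) + 2(1) + 3(4) = 2 ✓
  (2) y = 1, target 1 ✓ (first branch holds)
  (3) 4 = 4 × 1, remainder 0 ✓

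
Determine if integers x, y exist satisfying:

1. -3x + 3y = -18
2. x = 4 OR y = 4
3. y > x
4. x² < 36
No

A contradictory subset is {-3x + 3y = -18, y > x}. No integer assignment can satisfy these jointly:

  - -3x + 3y = -18: is a linear equation tying the variables together
  - y > x: bounds one variable relative to another variable

From the equation, x − y = 6, i.e. y − x = -6; but y > x requires y − x ≥ 1. Contradiction.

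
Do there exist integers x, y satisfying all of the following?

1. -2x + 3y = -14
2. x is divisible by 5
Yes

Take x = 10, y = 2. Substituting into each constraint:
  (1) -2(10) + 3(2) = -14 ✓
  (2) 10 = 5 × 2, remainder 0 ✓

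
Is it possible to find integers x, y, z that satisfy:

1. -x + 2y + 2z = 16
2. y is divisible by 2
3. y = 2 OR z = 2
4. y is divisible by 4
Yes

Take x = -4, y = 4, z = 2. Substituting into each constraint:
  (1) 4 + 2(4) + 2(2) = 16 ✓
  (2) 4 = 2 × 2, remainder 0 ✓
  (3) z = 2, target 2 ✓ (second branch holds)
  (4) 4 = 4 × 1, remainder 0 ✓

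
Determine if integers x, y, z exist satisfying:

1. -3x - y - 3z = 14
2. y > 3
Yes

Take x = 0, y = 4, z = -6. Substituting into each constraint:
  (1) -3(0) + (-4) - 3(-6) = 14 ✓
  (2) 4 > 3 ✓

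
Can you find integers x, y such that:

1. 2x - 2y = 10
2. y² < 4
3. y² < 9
Yes

Take x = 5, y = 0. Substituting into each constraint:
  (1) 2(5) - 2(0) = 10 ✓
  (2) y² = (0)² = 0, and 0 < 4 ✓
  (3) y² = (0)² = 0, and 0 < 9 ✓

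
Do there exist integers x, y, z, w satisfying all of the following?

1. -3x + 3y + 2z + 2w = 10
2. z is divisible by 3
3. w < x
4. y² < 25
Yes

Take x = -6, y = 2, z = 0, w = -7. Substituting into each constraint:
  (1) -3(-6) + 3(2) + 2(0) + 2(-7) = 10 ✓
  (2) 0 = 3 × 0, remainder 0 ✓
  (3) -7 < -6 ✓
  (4) y² = (2)² = 4, and 4 < 25 ✓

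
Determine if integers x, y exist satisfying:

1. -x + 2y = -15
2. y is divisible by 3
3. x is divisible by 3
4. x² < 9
No

A contradictory subset is {-x + 2y = -15, y is divisible by 3, x² < 9}. No integer assignment can satisfy these jointly:

  - -x + 2y = -15: is a linear equation tying the variables together
  - y is divisible by 3: restricts y to multiples of 3
  - x² < 9: restricts x to |x| ≤ 2

The bounds confine x to {-2, -1, 0, 1, 2}. For each value, substitute into the equation:
  • x = -2: the equation gives 2y = -17, so y would not be an integer.
  • x = -1: the equation forces y = -8, but 3 does not divide -8.
  • x = 0: the equation gives 2y = -15, so y would not be an integer.
  • x = 1: the equation forces y = -7, but 3 does not divide -7.
  • x = 2: the equation gives 2y = -13, so y would not be an integer.
Every case fails, so no integer solution exists.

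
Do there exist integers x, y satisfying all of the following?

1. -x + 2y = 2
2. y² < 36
Yes

Take x = -2, y = 0. Substituting into each constraint:
  (1) 2 + 2(0) = 2 ✓
  (2) y² = (0)² = 0, and 0 < 36 ✓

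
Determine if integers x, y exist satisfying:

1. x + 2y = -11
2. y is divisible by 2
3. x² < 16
Yes

Take x = 1, y = -6. Substituting into each constraint:
  (1) 1 + 2(-6) = -11 ✓
  (2) -6 = 2 × -3, remainder 0 ✓
  (3) x² = (1)² = 1, and 1 < 16 ✓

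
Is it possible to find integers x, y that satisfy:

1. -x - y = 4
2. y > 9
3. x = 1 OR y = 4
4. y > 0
No

A contradictory subset is {-x - y = 4, y > 9, x = 1 OR y = 4}. No integer assignment can satisfy these jointly:

  - -x - y = 4: is a linear equation tying the variables together
  - y > 9: bounds one variable relative to a constant
  - x = 1 OR y = 4: forces a choice: either x = 1 or y = 4

Split on the disjunction (x = 1 OR y = 4):
  • If x = 1: the equation forces y = -5, which contradicts the bound y ≥ 10.
  • If y = 4: this contradicts the bound y ≥ 10.
Both branches are infeasible, so the system has no integer solution.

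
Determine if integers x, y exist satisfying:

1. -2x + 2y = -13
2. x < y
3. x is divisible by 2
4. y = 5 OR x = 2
No

Even the single constraint (-2x + 2y = -13) is infeasible over the integers.

  - -2x + 2y = -13: every term on the left is divisible by 2, so the LHS ≡ 0 (mod 2), but the RHS -13 is not — no integer solution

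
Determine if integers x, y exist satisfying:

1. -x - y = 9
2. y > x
Yes

Take x = -9, y = 0. Substituting into each constraint:
  (1) 9 + 0 = 9 ✓
  (2) 0 > -9 ✓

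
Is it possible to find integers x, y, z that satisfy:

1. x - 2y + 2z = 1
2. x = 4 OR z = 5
Yes

Take x = 5, y = 7, z = 5. Substituting into each constraint:
  (1) 5 - 2(7) + 2(5) = 1 ✓
  (2) z = 5, target 5 ✓ (second branch holds)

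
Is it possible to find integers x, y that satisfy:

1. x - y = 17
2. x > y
Yes

Take x = 0, y = -17. Substituting into each constraint:
  (1) 0 + 17 = 17 ✓
  (2) 0 > -17 ✓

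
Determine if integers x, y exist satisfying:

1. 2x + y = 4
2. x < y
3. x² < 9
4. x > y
No

A contradictory subset is {x < y, x > y}. No integer assignment can satisfy these jointly:

  - x < y: bounds one variable relative to another variable
  - x > y: bounds one variable relative to another variable

Direct contradiction: y > x and x > y cannot both hold.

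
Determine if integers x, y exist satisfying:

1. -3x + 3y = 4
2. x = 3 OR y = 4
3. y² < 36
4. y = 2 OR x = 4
No

Even the single constraint (-3x + 3y = 4) is infeasible over the integers.

  - -3x + 3y = 4: every term on the left is divisible by 3, so the LHS ≡ 0 (mod 3), but the RHS 4 is not — no integer solution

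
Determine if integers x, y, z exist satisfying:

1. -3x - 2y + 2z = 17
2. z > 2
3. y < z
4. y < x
Yes

Take x = 1, y = 0, z = 10. Substituting into each constraint:
  (1) -3(1) - 2(0) + 2(10) = 17 ✓
  (2) 10 > 2 ✓
  (3) 0 < 10 ✓
  (4) 0 < 1 ✓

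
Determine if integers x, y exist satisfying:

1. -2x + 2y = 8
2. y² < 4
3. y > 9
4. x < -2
No

A contradictory subset is {-2x + 2y = 8, y > 9, x < -2}. No integer assignment can satisfy these jointly:

  - -2x + 2y = 8: is a linear equation tying the variables together
  - y > 9: bounds one variable relative to a constant
  - x < -2: bounds one variable relative to a constant

Range argument: with x ∈ [−∞, -3], y ∈ [10, ∞], the left side of the equation is at least 26, but the right side is 8 < 26. No integer solution exists.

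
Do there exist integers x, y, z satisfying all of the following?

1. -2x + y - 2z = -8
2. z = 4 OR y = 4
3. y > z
Yes

Take x = 3, y = 6, z = 4. Substituting into each constraint:
  (1) -2(3) + 6 - 2(4) = -8 ✓
  (2) z = 4, target 4 ✓ (first branch holds)
  (3) 6 > 4 ✓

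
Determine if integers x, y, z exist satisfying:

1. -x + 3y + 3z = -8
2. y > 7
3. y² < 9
No

A contradictory subset is {y > 7, y² < 9}. No integer assignment can satisfy these jointly:

  - y > 7: bounds one variable relative to a constant
  - y² < 9: restricts y to |y| ≤ 2

Direct contradiction: the bounds on y require y ≥ 8 and y ≤ 2 simultaneously, which is empty.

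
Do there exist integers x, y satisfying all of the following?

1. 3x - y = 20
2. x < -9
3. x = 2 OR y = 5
No

The full constraint system is jointly infeasible over the integers. Each constraint and what it forces:

  - 3x - y = 20: is a linear equation tying the variables together
  - x < -9: bounds one variable relative to a constant
  - x = 2 OR y = 5: forces a choice: either x = 2 or y = 5

Split on the disjunction (x = 2 OR y = 5):
  • If x = 2: this contradicts the bound x ≤ -10.
  • If y = 5: with y = 5, every remaining term of the linear equation is divisible by 3, so the left side is ≡ 0 (mod 3); but the right side 25 ≡ 1 (mod 3). No integers can satisfy it.
Both branches are infeasible, so the system has no integer solution.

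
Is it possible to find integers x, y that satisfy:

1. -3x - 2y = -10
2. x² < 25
Yes

Take x = 0, y = 5. Substituting into each constraint:
  (1) -3(0) - 2(5) = -10 ✓
  (2) x² = (0)² = 0, and 0 < 25 ✓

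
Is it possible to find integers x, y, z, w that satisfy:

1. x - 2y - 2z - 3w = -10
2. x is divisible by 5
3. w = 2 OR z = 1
Yes

Take x = 0, y = 2, z = 0, w = 2. Substituting into each constraint:
  (1) 0 - 2(2) - 2(0) - 3(2) = -10 ✓
  (2) 0 = 5 × 0, remainder 0 ✓
  (3) w = 2, target 2 ✓ (first branch holds)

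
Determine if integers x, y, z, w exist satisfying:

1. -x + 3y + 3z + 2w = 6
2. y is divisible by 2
Yes

Take x = 0, y = 0, z = 0, w = 3. Substituting into each constraint:
  (1) 0 + 3(0) + 3(0) + 2(3) = 6 ✓
  (2) 0 = 2 × 0, remainder 0 ✓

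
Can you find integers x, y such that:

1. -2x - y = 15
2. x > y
Yes

Take x = -4, y = -7. Substituting into each constraint:
  (1) -2(-4) + 7 = 15 ✓
  (2) -4 > -7 ✓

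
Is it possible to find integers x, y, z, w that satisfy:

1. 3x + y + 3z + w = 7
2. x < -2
Yes

Take x = -3, y = 16, z = 0, w = 0. Substituting into each constraint:
  (1) 3(-3) + 16 + 3(0) + 0 = 7 ✓
  (2) -3 < -2 ✓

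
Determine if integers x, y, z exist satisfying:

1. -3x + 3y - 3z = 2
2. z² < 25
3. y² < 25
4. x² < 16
No

Even the single constraint (-3x + 3y - 3z = 2) is infeasible over the integers.

  - -3x + 3y - 3z = 2: every term on the left is divisible by 3, so the LHS ≡ 0 (mod 3), but the RHS 2 is not — no integer solution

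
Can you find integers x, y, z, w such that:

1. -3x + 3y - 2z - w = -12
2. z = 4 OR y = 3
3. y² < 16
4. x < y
Yes

Take x = 2, y = 3, z = 0, w = 15. Substituting into each constraint:
  (1) -3(2) + 3(3) - 2(0) + (-15) = -12 ✓
  (2) y = 3, target 3 ✓ (second branch holds)
  (3) y² = (3)² = 9, and 9 < 16 ✓
  (4) 2 < 3 ✓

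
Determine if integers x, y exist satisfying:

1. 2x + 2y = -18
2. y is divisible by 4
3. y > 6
Yes

Take x = -17, y = 8. Substituting into each constraint:
  (1) 2(-17) + 2(8) = -18 ✓
  (2) 8 = 4 × 2, remainder 0 ✓
  (3) 8 > 6 ✓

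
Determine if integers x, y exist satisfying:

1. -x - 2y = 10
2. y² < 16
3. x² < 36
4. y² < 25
Yes

Take x = -4, y = -3. Substituting into each constraint:
  (1) 4 - 2(-3) = 10 ✓
  (2) y² = (-3)² = 9, and 9 < 16 ✓
  (3) x² = (-4)² = 16, and 16 < 36 ✓
  (4) y² = (-3)² = 9, and 9 < 25 ✓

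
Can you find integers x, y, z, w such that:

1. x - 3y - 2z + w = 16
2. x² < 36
Yes

Take x = 0, y = 0, z = -8, w = 0. Substituting into each constraint:
  (1) 0 - 3(0) - 2(-8) + 0 = 16 ✓
  (2) x² = (0)² = 0, and 0 < 36 ✓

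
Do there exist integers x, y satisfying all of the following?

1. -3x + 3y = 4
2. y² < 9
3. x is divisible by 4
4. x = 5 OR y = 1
No

Even the single constraint (-3x + 3y = 4) is infeasible over the integers.

  - -3x + 3y = 4: every term on the left is divisible by 3, so the LHS ≡ 0 (mod 3), but the RHS 4 is not — no integer solution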